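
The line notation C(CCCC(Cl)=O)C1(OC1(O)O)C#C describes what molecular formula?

Heavy atoms from the SMILES: 9 C, 1 Cl, 4 O.
Implicit hydrogens by atom environment:
  4 × C: 2 H each → 8
  4 × C: no H
  2 × O: 1 H each → 2
  2 × O: no H
  1 × C: 1 H
  1 × Cl: no H
  Total hydrogens = 11.
Molecular formula: C9H11ClO4

C9H11ClO4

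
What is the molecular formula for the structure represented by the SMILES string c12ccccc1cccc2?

Heavy atoms from the SMILES: 10 C.
Implicit hydrogens by atom environment:
  8 × C (aromatic): 1 H each → 8
  2 × C (aromatic): no H
  Total hydrogens = 8.
Molecular formula: C10H8

C10H8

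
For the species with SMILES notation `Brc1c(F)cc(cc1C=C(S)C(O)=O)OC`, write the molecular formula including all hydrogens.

C10H8BrFO3S

Heavy atoms from the SMILES: 1 Br, 10 C, 1 F, 3 O, 1 S.
Implicit hydrogens by atom environment:
  4 × C (aromatic): no H
  2 × C (aromatic): 1 H each → 2
  2 × C: no H
  2 × O: no H
  1 × Br: no H
  1 × C: 3 H
  1 × C: 1 H
  1 × F: no H
  1 × O: 1 H
  1 × S: 1 H
  Total hydrogens = 8.
Molecular formula: C10H8BrFO3S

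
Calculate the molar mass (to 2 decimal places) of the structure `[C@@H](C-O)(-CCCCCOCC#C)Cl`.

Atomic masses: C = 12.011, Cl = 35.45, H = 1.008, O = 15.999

Molecular formula: C10H17ClO2.
M = 10×12.011 + 1×35.45 + 17×1.008 + 2×15.999 = 204.69 g/mol.

204.69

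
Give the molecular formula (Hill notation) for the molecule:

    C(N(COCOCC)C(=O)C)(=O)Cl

Heavy atoms from the SMILES: 7 C, 1 Cl, 1 N, 4 O.
Implicit hydrogens by atom environment:
  4 × O: no H
  3 × C: 2 H each → 6
  2 × C: 3 H each → 6
  2 × C: no H
  1 × Cl: no H
  1 × N: no H
  Total hydrogens = 12.
Molecular formula: C7H12ClNO4

C7H12ClNO4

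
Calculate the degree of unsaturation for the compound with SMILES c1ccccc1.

4

Molecular formula from the SMILES: C6H6.
DoU = (2C + 2 + N − H − X)/2 = (2·6 + 2 + 0 − 6 − 0)/2 = 8/2 = 4.
(Structurally: 1 ring(s) + 3 π bond(s) = 4.)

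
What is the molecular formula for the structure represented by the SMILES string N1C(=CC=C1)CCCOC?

Heavy atoms from the SMILES: 8 C, 1 N, 1 O.
Implicit hydrogens by atom environment:
  3 × C: 2 H each → 6
  3 × C (aromatic): 1 H each → 3
  1 × C: 3 H
  1 × C (aromatic): no H
  1 × N (aromatic): 1 H
  1 × O: no H
  Total hydrogens = 13.
Molecular formula: C8H13NO

C8H13NO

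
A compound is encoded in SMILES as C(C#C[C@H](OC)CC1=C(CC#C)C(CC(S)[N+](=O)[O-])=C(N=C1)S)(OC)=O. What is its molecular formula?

C17H18N2O5S2

Heavy atoms from the SMILES: 17 C, 2 N, 5 O, 2 S.
Implicit hydrogens by atom environment:
  4 × C (aromatic): no H
  4 × C: no H
  4 × O: no H
  3 × C: 2 H each → 6
  3 × C: 1 H each → 3
  2 × C: 3 H each → 6
  2 × S: 1 H each → 2
  1 × C (aromatic): 1 H
  1 × N (aromatic): no H
  1 × N (charge +1): no H
  1 × O (charge -1): no H
  Total hydrogens = 18.
Molecular formula: C17H18N2O5S2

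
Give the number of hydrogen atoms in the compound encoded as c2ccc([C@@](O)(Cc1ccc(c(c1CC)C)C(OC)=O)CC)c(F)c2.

Hydrogens are implicit in SMILES; fill each atom to its normal valence:
  6 × C (aromatic): 1 H each → 6
  6 × C (aromatic): no H
  4 × C: 3 H each → 12
  3 × C: 2 H each → 6
  2 × C: no H
  2 × O: no H
  1 × F: no H
  1 × O: 1 H
  Total hydrogens = 25.

25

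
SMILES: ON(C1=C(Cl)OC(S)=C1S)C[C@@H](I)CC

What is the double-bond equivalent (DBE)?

Molecular formula from the SMILES: C8H11ClINO2S2.
DoU = (2C + 2 + N − H − X)/2 = (2·8 + 2 + 1 − 11 − 2)/2 = 6/2 = 3.
(Structurally: 1 ring(s) + 2 π bond(s) = 3.)

3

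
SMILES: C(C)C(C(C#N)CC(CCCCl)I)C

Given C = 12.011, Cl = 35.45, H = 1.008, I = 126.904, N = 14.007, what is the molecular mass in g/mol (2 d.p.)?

327.63

Molecular formula: C11H19ClIN.
M = 11×12.011 + 1×35.45 + 19×1.008 + 1×126.904 + 1×14.007 = 327.63 g/mol.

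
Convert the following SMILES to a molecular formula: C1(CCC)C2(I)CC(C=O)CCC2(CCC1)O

Heavy atoms from the SMILES: 14 C, 1 I, 2 O.
Implicit hydrogens by atom environment:
  8 × C: 2 H each → 16
  3 × C: 1 H each → 3
  2 × C: no H
  1 × C: 3 H
  1 × I: no H
  1 × O: 1 H
  1 × O: no H
  Total hydrogens = 23.
Molecular formula: C14H23IO2

C14H23IO2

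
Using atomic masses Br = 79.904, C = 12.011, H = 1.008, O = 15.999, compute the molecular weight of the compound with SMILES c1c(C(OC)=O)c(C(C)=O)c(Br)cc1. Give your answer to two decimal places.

Molecular formula: C10H9BrO3.
M = 1×79.904 + 10×12.011 + 9×1.008 + 3×15.999 = 257.08 g/mol.

257.08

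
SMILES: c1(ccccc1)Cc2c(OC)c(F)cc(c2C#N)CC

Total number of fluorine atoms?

1

The symbol for fluorine appears 1 time in the SMILES.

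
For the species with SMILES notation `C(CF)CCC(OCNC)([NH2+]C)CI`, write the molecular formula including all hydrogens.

C9H21FIN2O+

Heavy atoms from the SMILES: 9 C, 1 F, 1 I, 2 N, 1 O.
Implicit hydrogens by atom environment:
  6 × C: 2 H each → 12
  2 × C: 3 H each → 6
  1 × C: no H
  1 × F: no H
  1 × I: no H
  1 × N (charge +1): 2 H
  1 × N: 1 H
  1 × O: no H
  Total hydrogens = 21.
Net charge +1.
Molecular formula: C9H21FIN2O+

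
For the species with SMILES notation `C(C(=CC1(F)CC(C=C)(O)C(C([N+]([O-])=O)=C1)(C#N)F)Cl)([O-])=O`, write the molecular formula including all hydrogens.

C12H8ClF2N2O5-

Heavy atoms from the SMILES: 12 C, 1 Cl, 2 F, 2 N, 5 O.
Implicit hydrogens by atom environment:
  7 × C: no H
  3 × C: 1 H each → 3
  2 × C: 2 H each → 4
  2 × F: no H
  2 × O: no H
  2 × O (charge -1): no H
  1 × Cl: no H
  1 × N (charge +1): no H
  1 × N: no H
  1 × O: 1 H
  Total hydrogens = 8.
Net charge -1.
Molecular formula: C12H8ClF2N2O5-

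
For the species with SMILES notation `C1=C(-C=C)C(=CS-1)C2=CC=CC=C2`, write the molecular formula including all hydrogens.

Heavy atoms from the SMILES: 12 C, 1 S.
Implicit hydrogens by atom environment:
  7 × C (aromatic): 1 H each → 7
  3 × C (aromatic): no H
  1 × C: 2 H
  1 × C: 1 H
  1 × S (aromatic): no H
  Total hydrogens = 10.
Molecular formula: C12H10S

C12H10S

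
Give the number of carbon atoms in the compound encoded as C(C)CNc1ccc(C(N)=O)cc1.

10

The symbol for carbon appears 10 times in the SMILES. Lowercase c denotes aromatic carbon and counts toward C.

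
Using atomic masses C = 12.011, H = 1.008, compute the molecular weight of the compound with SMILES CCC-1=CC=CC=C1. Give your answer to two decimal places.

Molecular formula: C8H10.
M = 8×12.011 + 10×1.008 = 106.17 g/mol.

106.17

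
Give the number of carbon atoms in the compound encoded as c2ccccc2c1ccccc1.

12

The symbol for carbon appears 12 times in the SMILES. Lowercase c denotes aromatic carbon and counts toward C.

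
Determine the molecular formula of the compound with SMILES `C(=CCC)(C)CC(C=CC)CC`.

C12H22

Heavy atoms from the SMILES: 12 C.
Implicit hydrogens by atom environment:
  4 × C: 3 H each → 12
  4 × C: 1 H each → 4
  3 × C: 2 H each → 6
  1 × C: no H
  Total hydrogens = 22.
Molecular formula: C12H22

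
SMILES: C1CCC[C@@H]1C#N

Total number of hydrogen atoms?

Hydrogens are implicit in SMILES; fill each atom to its normal valence:
  4 × C: 2 H each → 8
  1 × C: 1 H
  1 × C: no H
  1 × N: no H
  Total hydrogens = 9.

9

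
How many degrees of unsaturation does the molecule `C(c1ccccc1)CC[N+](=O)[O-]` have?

5

Molecular formula from the SMILES: C9H11NO2.
DoU = (2C + 2 + N − H − X)/2 = (2·9 + 2 + 1 − 11 − 0)/2 = 10/2 = 5.
(Structurally: 1 ring(s) + 4 π bond(s) = 5.)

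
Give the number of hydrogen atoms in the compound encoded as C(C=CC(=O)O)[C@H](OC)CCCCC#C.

Hydrogens are implicit in SMILES; fill each atom to its normal valence:
  5 × C: 2 H each → 10
  4 × C: 1 H each → 4
  2 × C: no H
  2 × O: no H
  1 × C: 3 H
  1 × O: 1 H
  Total hydrogens = 18.

18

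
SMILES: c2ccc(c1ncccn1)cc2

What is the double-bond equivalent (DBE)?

8

Molecular formula from the SMILES: C10H8N2.
DoU = (2C + 2 + N − H − X)/2 = (2·10 + 2 + 2 − 8 − 0)/2 = 16/2 = 8.
(Structurally: 2 ring(s) + 6 π bond(s) = 8.)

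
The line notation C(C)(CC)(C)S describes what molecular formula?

Heavy atoms from the SMILES: 5 C, 1 S.
Implicit hydrogens by atom environment:
  3 × C: 3 H each → 9
  1 × C: 2 H
  1 × C: no H
  1 × S: 1 H
  Total hydrogens = 12.
Molecular formula: C5H12S

C5H12S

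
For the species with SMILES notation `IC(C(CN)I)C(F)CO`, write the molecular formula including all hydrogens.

C5H10FI2NO

Heavy atoms from the SMILES: 5 C, 1 F, 2 I, 1 N, 1 O.
Implicit hydrogens by atom environment:
  3 × C: 1 H each → 3
  2 × C: 2 H each → 4
  2 × I: no H
  1 × F: no H
  1 × N: 2 H
  1 × O: 1 H
  Total hydrogens = 10.
Molecular formula: C5H10FI2NO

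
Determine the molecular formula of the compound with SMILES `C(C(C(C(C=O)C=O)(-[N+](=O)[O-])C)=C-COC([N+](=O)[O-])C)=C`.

Heavy atoms from the SMILES: 12 C, 2 N, 7 O.
Implicit hydrogens by atom environment:
  6 × C: 1 H each → 6
  5 × O: no H
  2 × C: 3 H each → 6
  2 × C: 2 H each → 4
  2 × C: no H
  2 × N (charge +1): no H
  2 × O (charge -1): no H
  Total hydrogens = 16.
Molecular formula: C12H16N2O7

C12H16N2O7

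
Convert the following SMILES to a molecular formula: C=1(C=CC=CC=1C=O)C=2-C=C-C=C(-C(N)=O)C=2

Heavy atoms from the SMILES: 14 C, 1 N, 2 O.
Implicit hydrogens by atom environment:
  8 × C (aromatic): 1 H each → 8
  4 × C (aromatic): no H
  2 × O: no H
  1 × C: 1 H
  1 × C: no H
  1 × N: 2 H
  Total hydrogens = 11.
Molecular formula: C14H11NO2

C14H11NO2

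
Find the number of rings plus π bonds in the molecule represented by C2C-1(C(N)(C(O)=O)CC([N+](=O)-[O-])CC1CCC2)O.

Molecular formula from the SMILES: C11H18N2O5.
DoU = (2C + 2 + N − H − X)/2 = (2·11 + 2 + 2 − 18 − 0)/2 = 8/2 = 4.
(Structurally: 2 ring(s) + 2 π bond(s) = 4.)

4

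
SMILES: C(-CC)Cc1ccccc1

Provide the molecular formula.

C10H14

Heavy atoms from the SMILES: 10 C.
Implicit hydrogens by atom environment:
  5 × C (aromatic): 1 H each → 5
  3 × C: 2 H each → 6
  1 × C: 3 H
  1 × C (aromatic): no H
  Total hydrogens = 14.
Molecular formula: C10H14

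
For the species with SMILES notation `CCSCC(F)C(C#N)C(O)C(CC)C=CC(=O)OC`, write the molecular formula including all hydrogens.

Heavy atoms from the SMILES: 14 C, 1 F, 1 N, 3 O, 1 S.
Implicit hydrogens by atom environment:
  6 × C: 1 H each → 6
  3 × C: 3 H each → 9
  3 × C: 2 H each → 6
  2 × C: no H
  2 × O: no H
  1 × F: no H
  1 × N: no H
  1 × O: 1 H
  1 × S: no H
  Total hydrogens = 22.
Molecular formula: C14H22FNO3S

C14H22FNO3S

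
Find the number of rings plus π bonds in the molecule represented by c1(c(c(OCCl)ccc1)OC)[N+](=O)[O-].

Molecular formula from the SMILES: C8H8ClNO4.
DoU = (2C + 2 + N − H − X)/2 = (2·8 + 2 + 1 − 8 − 1)/2 = 10/2 = 5.
(Structurally: 1 ring(s) + 4 π bond(s) = 5.)

5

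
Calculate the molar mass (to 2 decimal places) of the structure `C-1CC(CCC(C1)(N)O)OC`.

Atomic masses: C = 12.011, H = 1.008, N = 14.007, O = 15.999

159.23

Molecular formula: C8H17NO2.
M = 8×12.011 + 17×1.008 + 1×14.007 + 2×15.999 = 159.23 g/mol.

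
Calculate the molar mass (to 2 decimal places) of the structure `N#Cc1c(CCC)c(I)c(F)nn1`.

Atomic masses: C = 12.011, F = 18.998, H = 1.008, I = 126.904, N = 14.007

291.07

Molecular formula: C8H7FIN3.
M = 8×12.011 + 1×18.998 + 7×1.008 + 1×126.904 + 3×14.007 = 291.07 g/mol.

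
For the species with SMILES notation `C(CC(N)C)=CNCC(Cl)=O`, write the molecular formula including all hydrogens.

Heavy atoms from the SMILES: 7 C, 1 Cl, 2 N, 1 O.
Implicit hydrogens by atom environment:
  3 × C: 1 H each → 3
  2 × C: 2 H each → 4
  1 × C: 3 H
  1 × C: no H
  1 × Cl: no H
  1 × N: 2 H
  1 × N: 1 H
  1 × O: no H
  Total hydrogens = 13.
Molecular formula: C7H13ClN2O

C7H13ClN2O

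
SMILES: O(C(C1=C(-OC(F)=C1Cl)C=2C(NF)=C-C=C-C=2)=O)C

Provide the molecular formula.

Heavy atoms from the SMILES: 12 C, 1 Cl, 2 F, 1 N, 3 O.
Implicit hydrogens by atom environment:
  6 × C (aromatic): no H
  4 × C (aromatic): 1 H each → 4
  2 × F: no H
  2 × O: no H
  1 × C: 3 H
  1 × C: no H
  1 × Cl: no H
  1 × N: 1 H
  1 × O (aromatic): no H
  Total hydrogens = 8.
Molecular formula: C12H8ClF2NO3

C12H8ClF2NO3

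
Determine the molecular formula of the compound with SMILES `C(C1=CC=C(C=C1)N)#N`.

C7H6N2

Heavy atoms from the SMILES: 7 C, 2 N.
Implicit hydrogens by atom environment:
  4 × C (aromatic): 1 H each → 4
  2 × C (aromatic): no H
  1 × C: no H
  1 × N: 2 H
  1 × N: no H
  Total hydrogens = 6.
Molecular formula: C7H6N2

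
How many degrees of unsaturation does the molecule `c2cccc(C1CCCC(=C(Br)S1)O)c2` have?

Molecular formula from the SMILES: C12H13BrOS.
DoU = (2C + 2 + N − H − X)/2 = (2·12 + 2 + 0 − 13 − 1)/2 = 12/2 = 6.
(Structurally: 2 ring(s) + 4 π bond(s) = 6.)

6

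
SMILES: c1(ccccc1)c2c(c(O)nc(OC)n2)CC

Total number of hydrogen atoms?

Hydrogens are implicit in SMILES; fill each atom to its normal valence:
  5 × C (aromatic): 1 H each → 5
  5 × C (aromatic): no H
  2 × C: 3 H each → 6
  2 × N (aromatic): no H
  1 × C: 2 H
  1 × O: 1 H
  1 × O: no H
  Total hydrogens = 14.

14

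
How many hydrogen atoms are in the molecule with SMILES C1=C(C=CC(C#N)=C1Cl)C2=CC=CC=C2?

Hydrogens are implicit in SMILES; fill each atom to its normal valence:
  8 × C (aromatic): 1 H each → 8
  4 × C (aromatic): no H
  1 × C: no H
  1 × Cl: no H
  1 × N: no H
  Total hydrogens = 8.

8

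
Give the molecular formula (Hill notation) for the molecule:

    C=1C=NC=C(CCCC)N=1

Heavy atoms from the SMILES: 8 C, 2 N.
Implicit hydrogens by atom environment:
  3 × C: 2 H each → 6
  3 × C (aromatic): 1 H each → 3
  2 × N (aromatic): no H
  1 × C: 3 H
  1 × C (aromatic): no H
  Total hydrogens = 12.
Molecular formula: C8H12N2

C8H12N2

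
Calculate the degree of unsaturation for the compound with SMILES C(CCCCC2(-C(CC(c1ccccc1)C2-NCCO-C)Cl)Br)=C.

6

Molecular formula from the SMILES: C20H29BrClNO.
DoU = (2C + 2 + N − H − X)/2 = (2·20 + 2 + 1 − 29 − 2)/2 = 12/2 = 6.
(Structurally: 2 ring(s) + 4 π bond(s) = 6.)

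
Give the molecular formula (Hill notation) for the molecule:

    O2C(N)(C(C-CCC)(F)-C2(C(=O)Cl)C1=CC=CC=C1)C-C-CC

C18H25ClFNO2

Heavy atoms from the SMILES: 18 C, 1 Cl, 1 F, 1 N, 2 O.
Implicit hydrogens by atom environment:
  6 × C: 2 H each → 12
  5 × C (aromatic): 1 H each → 5
  4 × C: no H
  2 × C: 3 H each → 6
  2 × O: no H
  1 × C (aromatic): no H
  1 × Cl: no H
  1 × F: no H
  1 × N: 2 H
  Total hydrogens = 25.
Molecular formula: C18H25ClFNO2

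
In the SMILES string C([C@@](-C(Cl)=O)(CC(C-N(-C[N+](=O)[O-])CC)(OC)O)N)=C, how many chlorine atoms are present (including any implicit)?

1

The symbol for chlorine appears 1 time in the SMILES.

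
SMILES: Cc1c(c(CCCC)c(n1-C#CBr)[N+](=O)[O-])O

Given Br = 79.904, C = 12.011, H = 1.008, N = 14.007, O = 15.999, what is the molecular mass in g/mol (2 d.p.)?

Molecular formula: C11H13BrN2O3.
M = 1×79.904 + 11×12.011 + 13×1.008 + 2×14.007 + 3×15.999 = 301.14 g/mol.

301.14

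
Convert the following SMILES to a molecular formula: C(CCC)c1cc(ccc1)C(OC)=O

C12H16O2

Heavy atoms from the SMILES: 12 C, 2 O.
Implicit hydrogens by atom environment:
  4 × C (aromatic): 1 H each → 4
  3 × C: 2 H each → 6
  2 × C: 3 H each → 6
  2 × C (aromatic): no H
  2 × O: no H
  1 × C: no H
  Total hydrogens = 16.
Molecular formula: C12H16O2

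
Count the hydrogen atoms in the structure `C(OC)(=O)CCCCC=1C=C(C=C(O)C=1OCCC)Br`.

21

Hydrogens are implicit in SMILES; fill each atom to its normal valence:
  6 × C: 2 H each → 12
  4 × C (aromatic): no H
  3 × O: no H
  2 × C: 3 H each → 6
  2 × C (aromatic): 1 H each → 2
  1 × Br: no H
  1 × C: no H
  1 × O: 1 H
  Total hydrogens = 21.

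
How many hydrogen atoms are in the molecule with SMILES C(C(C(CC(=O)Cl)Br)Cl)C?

Hydrogens are implicit in SMILES; fill each atom to its normal valence:
  2 × C: 2 H each → 4
  2 × C: 1 H each → 2
  2 × Cl: no H
  1 × Br: no H
  1 × C: 3 H
  1 × C: no H
  1 × O: no H
  Total hydrogens = 9.

9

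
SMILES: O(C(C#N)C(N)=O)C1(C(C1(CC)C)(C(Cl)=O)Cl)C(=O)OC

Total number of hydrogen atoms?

14

Hydrogens are implicit in SMILES; fill each atom to its normal valence:
  7 × C: no H
  5 × O: no H
  3 × C: 3 H each → 9
  2 × Cl: no H
  1 × C: 2 H
  1 × C: 1 H
  1 × N: 2 H
  1 × N: no H
  Total hydrogens = 14.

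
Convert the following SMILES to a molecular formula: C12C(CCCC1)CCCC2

C10H18

Heavy atoms from the SMILES: 10 C.
Implicit hydrogens by atom environment:
  8 × C: 2 H each → 16
  2 × C: 1 H each → 2
  Total hydrogens = 18.
Molecular formula: C10H18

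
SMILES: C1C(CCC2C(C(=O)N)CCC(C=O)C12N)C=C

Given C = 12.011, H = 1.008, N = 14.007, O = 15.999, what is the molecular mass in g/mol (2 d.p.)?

Molecular formula: C14H22N2O2.
M = 14×12.011 + 22×1.008 + 2×14.007 + 2×15.999 = 250.34 g/mol.

250.34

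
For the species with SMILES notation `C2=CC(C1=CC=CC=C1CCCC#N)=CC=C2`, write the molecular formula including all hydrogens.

C16H15N

Heavy atoms from the SMILES: 16 C, 1 N.
Implicit hydrogens by atom environment:
  9 × C (aromatic): 1 H each → 9
  3 × C: 2 H each → 6
  3 × C (aromatic): no H
  1 × C: no H
  1 × N: no H
  Total hydrogens = 15.
Molecular formula: C16H15N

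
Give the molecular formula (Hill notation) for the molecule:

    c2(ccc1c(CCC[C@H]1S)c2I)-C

C11H13IS

Heavy atoms from the SMILES: 11 C, 1 I, 1 S.
Implicit hydrogens by atom environment:
  4 × C (aromatic): no H
  3 × C: 2 H each → 6
  2 × C (aromatic): 1 H each → 2
  1 × C: 3 H
  1 × C: 1 H
  1 × I: no H
  1 × S: 1 H
  Total hydrogens = 13.
Molecular formula: C11H13IS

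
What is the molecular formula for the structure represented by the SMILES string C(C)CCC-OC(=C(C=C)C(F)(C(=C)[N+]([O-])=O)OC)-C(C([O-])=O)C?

Heavy atoms from the SMILES: 16 C, 1 F, 1 N, 6 O.
Implicit hydrogens by atom environment:
  6 × C: 2 H each → 12
  5 × C: no H
  4 × O: no H
  3 × C: 3 H each → 9
  2 × C: 1 H each → 2
  2 × O (charge -1): no H
  1 × F: no H
  1 × N (charge +1): no H
  Total hydrogens = 23.
Net charge -1.
Molecular formula: C16H23FNO6-

C16H23FNO6-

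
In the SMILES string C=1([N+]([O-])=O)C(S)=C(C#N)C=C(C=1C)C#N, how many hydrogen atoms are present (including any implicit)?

5

Hydrogens are implicit in SMILES; fill each atom to its normal valence:
  5 × C (aromatic): no H
  2 × C: no H
  2 × N: no H
  1 × C: 3 H
  1 × C (aromatic): 1 H
  1 × N (charge +1): no H
  1 × O: no H
  1 × O (charge -1): no H
  1 × S: 1 H
  Total hydrogens = 5.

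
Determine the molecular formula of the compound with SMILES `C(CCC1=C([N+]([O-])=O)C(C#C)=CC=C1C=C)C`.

C14H15NO2

Heavy atoms from the SMILES: 14 C, 1 N, 2 O.
Implicit hydrogens by atom environment:
  4 × C: 2 H each → 8
  4 × C (aromatic): no H
  2 × C (aromatic): 1 H each → 2
  2 × C: 1 H each → 2
  1 × C: 3 H
  1 × C: no H
  1 × N (charge +1): no H
  1 × O: no H
  1 × O (charge -1): no H
  Total hydrogens = 15.
Molecular formula: C14H15NO2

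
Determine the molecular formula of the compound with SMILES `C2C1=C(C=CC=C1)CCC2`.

C10H12

Heavy atoms from the SMILES: 10 C.
Implicit hydrogens by atom environment:
  4 × C: 2 H each → 8
  4 × C (aromatic): 1 H each → 4
  2 × C (aromatic): no H
  Total hydrogens = 12.
Molecular formula: C10H12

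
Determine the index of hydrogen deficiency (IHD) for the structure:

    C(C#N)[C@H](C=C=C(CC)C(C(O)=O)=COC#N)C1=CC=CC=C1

Molecular formula from the SMILES: C18H16N2O3.
DoU = (2C + 2 + N − H − X)/2 = (2·18 + 2 + 2 − 16 − 0)/2 = 24/2 = 12.
(Structurally: 1 ring(s) + 11 π bond(s) = 12.)

12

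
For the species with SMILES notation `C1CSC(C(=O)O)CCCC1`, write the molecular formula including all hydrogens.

C8H14O2S

Heavy atoms from the SMILES: 8 C, 2 O, 1 S.
Implicit hydrogens by atom environment:
  6 × C: 2 H each → 12
  1 × C: 1 H
  1 × C: no H
  1 × O: 1 H
  1 × O: no H
  1 × S: no H
  Total hydrogens = 14.
Molecular formula: C8H14O2S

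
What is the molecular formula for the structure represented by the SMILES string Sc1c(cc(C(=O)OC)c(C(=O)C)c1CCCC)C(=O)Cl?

Heavy atoms from the SMILES: 15 C, 1 Cl, 4 O, 1 S.
Implicit hydrogens by atom environment:
  5 × C (aromatic): no H
  4 × O: no H
  3 × C: 3 H each → 9
  3 × C: 2 H each → 6
  3 × C: no H
  1 × C (aromatic): 1 H
  1 × Cl: no H
  1 × S: 1 H
  Total hydrogens = 17.
Molecular formula: C15H17ClO4S

C15H17ClO4S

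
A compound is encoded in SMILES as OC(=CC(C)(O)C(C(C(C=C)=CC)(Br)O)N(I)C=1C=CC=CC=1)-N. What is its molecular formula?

C17H22BrIN2O3

Heavy atoms from the SMILES: 1 Br, 17 C, 1 I, 2 N, 3 O.
Implicit hydrogens by atom environment:
  5 × C (aromatic): 1 H each → 5
  4 × C: 1 H each → 4
  4 × C: no H
  3 × O: 1 H each → 3
  2 × C: 3 H each → 6
  1 × Br: no H
  1 × C: 2 H
  1 × C (aromatic): no H
  1 × I: no H
  1 × N: 2 H
  1 × N: no H
  Total hydrogens = 22.
Molecular formula: C17H22BrIN2O3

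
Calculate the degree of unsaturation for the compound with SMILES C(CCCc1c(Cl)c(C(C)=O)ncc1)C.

5

Molecular formula from the SMILES: C12H16ClNO.
DoU = (2C + 2 + N − H − X)/2 = (2·12 + 2 + 1 − 16 − 1)/2 = 10/2 = 5.
(Structurally: 1 ring(s) + 4 π bond(s) = 5.)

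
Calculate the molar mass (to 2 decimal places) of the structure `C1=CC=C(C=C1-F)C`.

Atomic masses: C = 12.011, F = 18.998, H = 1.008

Molecular formula: C7H7F.
M = 7×12.011 + 1×18.998 + 7×1.008 = 110.13 g/mol.

110.13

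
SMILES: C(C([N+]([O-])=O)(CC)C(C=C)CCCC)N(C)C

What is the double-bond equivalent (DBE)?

Molecular formula from the SMILES: C13H26N2O2.
DoU = (2C + 2 + N − H − X)/2 = (2·13 + 2 + 2 − 26 − 0)/2 = 4/2 = 2.
(Structurally: 0 ring(s) + 2 π bond(s) = 2.)

2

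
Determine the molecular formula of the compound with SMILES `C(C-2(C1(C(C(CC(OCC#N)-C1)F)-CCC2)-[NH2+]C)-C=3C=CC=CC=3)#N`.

Heavy atoms from the SMILES: 20 C, 1 F, 3 N, 1 O.
Implicit hydrogens by atom environment:
  6 × C: 2 H each → 12
  5 × C (aromatic): 1 H each → 5
  4 × C: no H
  3 × C: 1 H each → 3
  2 × N: no H
  1 × C: 3 H
  1 × C (aromatic): no H
  1 × F: no H
  1 × N (charge +1): 2 H
  1 × O: no H
  Total hydrogens = 25.
Net charge +1.
Molecular formula: C20H25FN3O+

C20H25FN3O+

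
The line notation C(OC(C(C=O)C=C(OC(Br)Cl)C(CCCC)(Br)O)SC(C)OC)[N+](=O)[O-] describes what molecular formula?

Heavy atoms from the SMILES: 2 Br, 15 C, 1 Cl, 1 N, 7 O, 1 S.
Implicit hydrogens by atom environment:
  6 × C: 1 H each → 6
  5 × O: no H
  4 × C: 2 H each → 8
  3 × C: 3 H each → 9
  2 × Br: no H
  2 × C: no H
  1 × Cl: no H
  1 × N (charge +1): no H
  1 × O: 1 H
  1 × O (charge -1): no H
  1 × S: no H
  Total hydrogens = 24.
Molecular formula: C15H24Br2ClNO7S

C15H24Br2ClNO7S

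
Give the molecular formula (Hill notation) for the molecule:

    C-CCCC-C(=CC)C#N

Heavy atoms from the SMILES: 9 C, 1 N.
Implicit hydrogens by atom environment:
  4 × C: 2 H each → 8
  2 × C: 3 H each → 6
  2 × C: no H
  1 × C: 1 H
  1 × N: no H
  Total hydrogens = 15.
Molecular formula: C9H15N

C9H15N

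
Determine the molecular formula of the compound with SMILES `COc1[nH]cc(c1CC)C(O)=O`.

Heavy atoms from the SMILES: 8 C, 1 N, 3 O.
Implicit hydrogens by atom environment:
  3 × C (aromatic): no H
  2 × C: 3 H each → 6
  2 × O: no H
  1 × C: 2 H
  1 × C (aromatic): 1 H
  1 × C: no H
  1 × N (aromatic): 1 H
  1 × O: 1 H
  Total hydrogens = 11.
Molecular formula: C8H11NO3

C8H11NO3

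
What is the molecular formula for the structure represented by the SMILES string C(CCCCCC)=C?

C8H16

Heavy atoms from the SMILES: 8 C.
Implicit hydrogens by atom environment:
  6 × C: 2 H each → 12
  1 × C: 3 H
  1 × C: 1 H
  Total hydrogens = 16.
Molecular formula: C8H16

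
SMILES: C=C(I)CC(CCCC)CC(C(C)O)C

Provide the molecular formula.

C13H25IO

Heavy atoms from the SMILES: 13 C, 1 I, 1 O.
Implicit hydrogens by atom environment:
  6 × C: 2 H each → 12
  3 × C: 3 H each → 9
  3 × C: 1 H each → 3
  1 × C: no H
  1 × I: no H
  1 × O: 1 H
  Total hydrogens = 25.
Molecular formula: C13H25IO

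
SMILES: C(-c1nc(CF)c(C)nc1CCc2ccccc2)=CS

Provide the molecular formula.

C16H17FN2S

Heavy atoms from the SMILES: 16 C, 1 F, 2 N, 1 S.
Implicit hydrogens by atom environment:
  5 × C (aromatic): 1 H each → 5
  5 × C (aromatic): no H
  3 × C: 2 H each → 6
  2 × C: 1 H each → 2
  2 × N (aromatic): no H
  1 × C: 3 H
  1 × F: no H
  1 × S: 1 H
  Total hydrogens = 17.
Molecular formula: C16H17FN2S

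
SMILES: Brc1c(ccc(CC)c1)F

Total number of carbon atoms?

The symbol for carbon appears 8 times in the SMILES. Lowercase c denotes aromatic carbon and counts toward C.

8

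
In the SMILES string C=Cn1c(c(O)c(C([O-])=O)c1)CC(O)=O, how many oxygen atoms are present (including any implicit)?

The symbol for oxygen appears 5 times in the SMILES.

5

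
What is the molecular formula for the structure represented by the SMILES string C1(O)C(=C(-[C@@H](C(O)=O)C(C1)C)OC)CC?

C11H18O4

Heavy atoms from the SMILES: 11 C, 4 O.
Implicit hydrogens by atom environment:
  3 × C: 3 H each → 9
  3 × C: 1 H each → 3
  3 × C: no H
  2 × C: 2 H each → 4
  2 × O: 1 H each → 2
  2 × O: no H
  Total hydrogens = 18.
Molecular formula: C11H18O4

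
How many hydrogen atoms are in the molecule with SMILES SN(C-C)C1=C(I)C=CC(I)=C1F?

Hydrogens are implicit in SMILES; fill each atom to its normal valence:
  4 × C (aromatic): no H
  2 × C (aromatic): 1 H each → 2
  2 × I: no H
  1 × C: 3 H
  1 × C: 2 H
  1 × F: no H
  1 × N: no H
  1 × S: 1 H
  Total hydrogens = 8.

8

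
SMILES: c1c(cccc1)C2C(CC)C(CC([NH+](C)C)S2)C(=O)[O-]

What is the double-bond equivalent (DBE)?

6

Molecular formula from the SMILES: C16H23NO2S.
DoU = (2C + 2 + N − H − X)/2 = (2·16 + 2 + 1 − 23 − 0)/2 = 12/2 = 6.
(Structurally: 2 ring(s) + 4 π bond(s) = 6.)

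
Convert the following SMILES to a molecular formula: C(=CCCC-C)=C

C7H12

Heavy atoms from the SMILES: 7 C.
Implicit hydrogens by atom environment:
  4 × C: 2 H each → 8
  1 × C: 3 H
  1 × C: 1 H
  1 × C: no H
  Total hydrogens = 12.
Molecular formula: C7H12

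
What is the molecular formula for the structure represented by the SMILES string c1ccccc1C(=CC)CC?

C11H14

Heavy atoms from the SMILES: 11 C.
Implicit hydrogens by atom environment:
  5 × C (aromatic): 1 H each → 5
  2 × C: 3 H each → 6
  1 × C: 2 H
  1 × C: 1 H
  1 × C: no H
  1 × C (aromatic): no H
  Total hydrogens = 14.
Molecular formula: C11H14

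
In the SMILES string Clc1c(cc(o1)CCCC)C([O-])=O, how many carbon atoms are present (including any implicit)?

The symbol for carbon appears 9 times in the SMILES. Lowercase c denotes aromatic carbon and counts toward C.

9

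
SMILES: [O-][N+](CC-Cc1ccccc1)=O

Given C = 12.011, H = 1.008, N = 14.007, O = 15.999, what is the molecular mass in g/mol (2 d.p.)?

Molecular formula: C9H11NO2.
M = 9×12.011 + 11×1.008 + 1×14.007 + 2×15.999 = 165.19 g/mol.

165.19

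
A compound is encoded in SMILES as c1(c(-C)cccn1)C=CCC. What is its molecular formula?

C10H13N

Heavy atoms from the SMILES: 10 C, 1 N.
Implicit hydrogens by atom environment:
  3 × C (aromatic): 1 H each → 3
  2 × C: 3 H each → 6
  2 × C: 1 H each → 2
  2 × C (aromatic): no H
  1 × C: 2 H
  1 × N (aromatic): no H
  Total hydrogens = 13.
Molecular formula: C10H13N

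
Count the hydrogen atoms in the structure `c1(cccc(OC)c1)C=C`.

10

Hydrogens are implicit in SMILES; fill each atom to its normal valence:
  4 × C (aromatic): 1 H each → 4
  2 × C (aromatic): no H
  1 × C: 3 H
  1 × C: 2 H
  1 × C: 1 H
  1 × O: no H
  Total hydrogens = 10.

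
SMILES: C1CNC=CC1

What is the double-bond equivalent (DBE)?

2

Molecular formula from the SMILES: C5H9N.
DoU = (2C + 2 + N − H − X)/2 = (2·5 + 2 + 1 − 9 − 0)/2 = 4/2 = 2.
(Structurally: 1 ring(s) + 1 π bond(s) = 2.)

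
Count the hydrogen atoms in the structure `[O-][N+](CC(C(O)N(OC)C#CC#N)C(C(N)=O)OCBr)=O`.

13

Hydrogens are implicit in SMILES; fill each atom to its normal valence:
  4 × C: no H
  4 × O: no H
  3 × C: 1 H each → 3
  2 × C: 2 H each → 4
  2 × N: no H
  1 × Br: no H
  1 × C: 3 H
  1 × N: 2 H
  1 × N (charge +1): no H
  1 × O: 1 H
  1 × O (charge -1): no H
  Total hydrogens = 13.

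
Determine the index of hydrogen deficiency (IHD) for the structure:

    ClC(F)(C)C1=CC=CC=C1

Molecular formula from the SMILES: C8H8ClF.
DoU = (2C + 2 + N − H − X)/2 = (2·8 + 2 + 0 − 8 − 2)/2 = 8/2 = 4.
(Structurally: 1 ring(s) + 3 π bond(s) = 4.)

4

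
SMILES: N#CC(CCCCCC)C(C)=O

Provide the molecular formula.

Heavy atoms from the SMILES: 10 C, 1 N, 1 O.
Implicit hydrogens by atom environment:
  5 × C: 2 H each → 10
  2 × C: 3 H each → 6
  2 × C: no H
  1 × C: 1 H
  1 × N: no H
  1 × O: no H
  Total hydrogens = 17.
Molecular formula: C10H17NO

C10H17NO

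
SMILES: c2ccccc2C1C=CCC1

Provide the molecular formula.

C11H12

Heavy atoms from the SMILES: 11 C.
Implicit hydrogens by atom environment:
  5 × C (aromatic): 1 H each → 5
  3 × C: 1 H each → 3
  2 × C: 2 H each → 4
  1 × C (aromatic): no H
  Total hydrogens = 12.
Molecular formula: C11H12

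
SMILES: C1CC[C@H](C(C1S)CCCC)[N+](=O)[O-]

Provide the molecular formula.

Heavy atoms from the SMILES: 10 C, 1 N, 2 O, 1 S.
Implicit hydrogens by atom environment:
  6 × C: 2 H each → 12
  3 × C: 1 H each → 3
  1 × C: 3 H
  1 × N (charge +1): no H
  1 × O: no H
  1 × O (charge -1): no H
  1 × S: 1 H
  Total hydrogens = 19.
Molecular formula: C10H19NO2S

C10H19NO2S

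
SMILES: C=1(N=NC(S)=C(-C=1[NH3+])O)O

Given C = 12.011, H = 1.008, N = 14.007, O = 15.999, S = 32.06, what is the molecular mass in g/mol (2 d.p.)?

Molecular formula: C4H6N3O2S+.
M = 4×12.011 + 6×1.008 + 3×14.007 + 2×15.999 + 1×32.06 = 160.17 g/mol.

160.17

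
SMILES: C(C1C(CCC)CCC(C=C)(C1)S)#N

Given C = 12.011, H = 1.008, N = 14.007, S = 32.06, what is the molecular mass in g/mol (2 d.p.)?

Molecular formula: C12H19NS.
M = 12×12.011 + 19×1.008 + 1×14.007 + 1×32.06 = 209.35 g/mol.

209.35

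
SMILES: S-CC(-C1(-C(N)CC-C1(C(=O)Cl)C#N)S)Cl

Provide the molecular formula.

Heavy atoms from the SMILES: 9 C, 2 Cl, 2 N, 1 O, 2 S.
Implicit hydrogens by atom environment:
  4 × C: no H
  3 × C: 2 H each → 6
  2 × C: 1 H each → 2
  2 × Cl: no H
  2 × S: 1 H each → 2
  1 × N: 2 H
  1 × N: no H
  1 × O: no H
  Total hydrogens = 12.
Molecular formula: C9H12Cl2N2OS2

C9H12Cl2N2OS2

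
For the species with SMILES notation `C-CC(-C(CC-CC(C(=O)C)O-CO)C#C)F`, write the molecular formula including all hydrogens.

C13H21FO3

Heavy atoms from the SMILES: 13 C, 1 F, 3 O.
Implicit hydrogens by atom environment:
  5 × C: 2 H each → 10
  4 × C: 1 H each → 4
  2 × C: 3 H each → 6
  2 × C: no H
  2 × O: no H
  1 × F: no H
  1 × O: 1 H
  Total hydrogens = 21.
Molecular formula: C13H21FO3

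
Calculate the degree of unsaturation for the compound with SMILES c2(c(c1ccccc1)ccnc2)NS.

8

Molecular formula from the SMILES: C11H10N2S.
DoU = (2C + 2 + N − H − X)/2 = (2·11 + 2 + 2 − 10 − 0)/2 = 16/2 = 8.
(Structurally: 2 ring(s) + 6 π bond(s) = 8.)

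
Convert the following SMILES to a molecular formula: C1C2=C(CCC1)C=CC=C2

C10H12

Heavy atoms from the SMILES: 10 C.
Implicit hydrogens by atom environment:
  4 × C: 2 H each → 8
  4 × C (aromatic): 1 H each → 4
  2 × C (aromatic): no H
  Total hydrogens = 12.
Molecular formula: C10H12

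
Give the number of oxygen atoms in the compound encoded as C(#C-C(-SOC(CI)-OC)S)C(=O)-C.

3

The symbol for oxygen appears 3 times in the SMILES.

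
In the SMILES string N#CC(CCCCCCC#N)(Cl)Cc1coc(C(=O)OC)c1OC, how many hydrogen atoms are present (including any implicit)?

Hydrogens are implicit in SMILES; fill each atom to its normal valence:
  7 × C: 2 H each → 14
  4 × C: no H
  3 × C (aromatic): no H
  3 × O: no H
  2 × C: 3 H each → 6
  2 × N: no H
  1 × C (aromatic): 1 H
  1 × Cl: no H
  1 × O (aromatic): no H
  Total hydrogens = 21.

21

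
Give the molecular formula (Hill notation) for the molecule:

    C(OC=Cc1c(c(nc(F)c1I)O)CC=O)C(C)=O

C12H11FINO4

Heavy atoms from the SMILES: 12 C, 1 F, 1 I, 1 N, 4 O.
Implicit hydrogens by atom environment:
  5 × C (aromatic): no H
  3 × C: 1 H each → 3
  3 × O: no H
  2 × C: 2 H each → 4
  1 × C: 3 H
  1 × C: no H
  1 × F: no H
  1 × I: no H
  1 × N (aromatic): no H
  1 × O: 1 H
  Total hydrogens = 11.
Molecular formula: C12H11FINO4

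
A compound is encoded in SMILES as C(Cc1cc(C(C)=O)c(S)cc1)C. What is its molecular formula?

Heavy atoms from the SMILES: 11 C, 1 O, 1 S.
Implicit hydrogens by atom environment:
  3 × C (aromatic): 1 H each → 3
  3 × C (aromatic): no H
  2 × C: 3 H each → 6
  2 × C: 2 H each → 4
  1 × C: no H
  1 × O: no H
  1 × S: 1 H
  Total hydrogens = 14.
Molecular formula: C11H14OS

C11H14OS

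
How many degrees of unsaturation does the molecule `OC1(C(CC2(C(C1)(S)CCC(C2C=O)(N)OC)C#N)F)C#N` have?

Molecular formula from the SMILES: C14H18FN3O3S.
DoU = (2C + 2 + N − H − X)/2 = (2·14 + 2 + 3 − 18 − 1)/2 = 14/2 = 7.
(Structurally: 2 ring(s) + 5 π bond(s) = 7.)

7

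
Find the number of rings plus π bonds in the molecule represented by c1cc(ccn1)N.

Molecular formula from the SMILES: C5H6N2.
DoU = (2C + 2 + N − H − X)/2 = (2·5 + 2 + 2 − 6 − 0)/2 = 8/2 = 4.
(Structurally: 1 ring(s) + 3 π bond(s) = 4.)

4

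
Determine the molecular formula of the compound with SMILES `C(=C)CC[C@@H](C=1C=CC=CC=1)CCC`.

Heavy atoms from the SMILES: 14 C.
Implicit hydrogens by atom environment:
  5 × C: 2 H each → 10
  5 × C (aromatic): 1 H each → 5
  2 × C: 1 H each → 2
  1 × C: 3 H
  1 × C (aromatic): no H
  Total hydrogens = 20.
Molecular formula: C14H20

C14H20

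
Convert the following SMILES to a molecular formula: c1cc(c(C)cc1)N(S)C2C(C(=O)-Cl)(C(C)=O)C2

C13H14ClNO2S

Heavy atoms from the SMILES: 13 C, 1 Cl, 1 N, 2 O, 1 S.
Implicit hydrogens by atom environment:
  4 × C (aromatic): 1 H each → 4
  3 × C: no H
  2 × C: 3 H each → 6
  2 × C (aromatic): no H
  2 × O: no H
  1 × C: 2 H
  1 × C: 1 H
  1 × Cl: no H
  1 × N: no H
  1 × S: 1 H
  Total hydrogens = 14.
Molecular formula: C13H14ClNO2S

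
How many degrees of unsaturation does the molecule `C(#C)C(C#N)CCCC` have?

Molecular formula from the SMILES: C8H11N.
DoU = (2C + 2 + N − H − X)/2 = (2·8 + 2 + 1 − 11 − 0)/2 = 8/2 = 4.
(Structurally: 0 ring(s) + 4 π bond(s) = 4.)

4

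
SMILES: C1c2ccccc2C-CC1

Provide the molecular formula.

C10H12

Heavy atoms from the SMILES: 10 C.
Implicit hydrogens by atom environment:
  4 × C: 2 H each → 8
  4 × C (aromatic): 1 H each → 4
  2 × C (aromatic): no H
  Total hydrogens = 12.
Molecular formula: C10H12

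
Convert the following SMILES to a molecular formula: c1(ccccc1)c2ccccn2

C11H9N

Heavy atoms from the SMILES: 11 C, 1 N.
Implicit hydrogens by atom environment:
  9 × C (aromatic): 1 H each → 9
  2 × C (aromatic): no H
  1 × N (aromatic): no H
  Total hydrogens = 9.
Molecular formula: C11H9N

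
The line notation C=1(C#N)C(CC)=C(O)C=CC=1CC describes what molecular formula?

C11H13NO

Heavy atoms from the SMILES: 11 C, 1 N, 1 O.
Implicit hydrogens by atom environment:
  4 × C (aromatic): no H
  2 × C: 3 H each → 6
  2 × C: 2 H each → 4
  2 × C (aromatic): 1 H each → 2
  1 × C: no H
  1 × N: no H
  1 × O: 1 H
  Total hydrogens = 13.
Molecular formula: C11H13NO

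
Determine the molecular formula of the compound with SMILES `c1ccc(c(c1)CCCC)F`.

C10H13F

Heavy atoms from the SMILES: 10 C, 1 F.
Implicit hydrogens by atom environment:
  4 × C (aromatic): 1 H each → 4
  3 × C: 2 H each → 6
  2 × C (aromatic): no H
  1 × C: 3 H
  1 × F: no H
  Total hydrogens = 13.
Molecular formula: C10H13F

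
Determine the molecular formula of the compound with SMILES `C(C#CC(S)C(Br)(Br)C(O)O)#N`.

C6H5Br2NO2S

Heavy atoms from the SMILES: 2 Br, 6 C, 1 N, 2 O, 1 S.
Implicit hydrogens by atom environment:
  4 × C: no H
  2 × Br: no H
  2 × C: 1 H each → 2
  2 × O: 1 H each → 2
  1 × N: no H
  1 × S: 1 H
  Total hydrogens = 5.
Molecular formula: C6H5Br2NO2S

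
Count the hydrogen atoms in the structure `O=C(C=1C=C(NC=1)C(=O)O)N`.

Hydrogens are implicit in SMILES; fill each atom to its normal valence:
  2 × C (aromatic): 1 H each → 2
  2 × C (aromatic): no H
  2 × C: no H
  2 × O: no H
  1 × N: 2 H
  1 × N (aromatic): 1 H
  1 × O: 1 H
  Total hydrogens = 6.

6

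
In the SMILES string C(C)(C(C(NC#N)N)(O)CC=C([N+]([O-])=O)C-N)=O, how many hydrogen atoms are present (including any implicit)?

Hydrogens are implicit in SMILES; fill each atom to its normal valence:
  4 × C: no H
  2 × C: 2 H each → 4
  2 × C: 1 H each → 2
  2 × N: 2 H each → 4
  2 × O: no H
  1 × C: 3 H
  1 × N: 1 H
  1 × N (charge +1): no H
  1 × N: no H
  1 × O: 1 H
  1 × O (charge -1): no H
  Total hydrogens = 15.

15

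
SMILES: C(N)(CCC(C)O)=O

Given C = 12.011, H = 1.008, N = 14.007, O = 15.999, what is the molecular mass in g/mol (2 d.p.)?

117.15

Molecular formula: C5H11NO2.
M = 5×12.011 + 11×1.008 + 1×14.007 + 2×15.999 = 117.15 g/mol.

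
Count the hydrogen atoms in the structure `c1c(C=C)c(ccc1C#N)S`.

Hydrogens are implicit in SMILES; fill each atom to its normal valence:
  3 × C (aromatic): 1 H each → 3
  3 × C (aromatic): no H
  1 × C: 2 H
  1 × C: 1 H
  1 × C: no H
  1 × N: no H
  1 × S: 1 H
  Total hydrogens = 7.

7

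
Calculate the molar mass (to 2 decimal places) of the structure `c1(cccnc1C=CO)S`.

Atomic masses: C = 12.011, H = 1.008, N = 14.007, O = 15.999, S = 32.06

Molecular formula: C7H7NOS.
M = 7×12.011 + 7×1.008 + 1×14.007 + 1×15.999 + 1×32.06 = 153.20 g/mol.

153.20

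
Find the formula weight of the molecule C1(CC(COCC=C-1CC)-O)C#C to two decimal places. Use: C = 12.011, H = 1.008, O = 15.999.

Molecular formula: C11H16O2.
M = 11×12.011 + 16×1.008 + 2×15.999 = 180.25 g/mol.

180.25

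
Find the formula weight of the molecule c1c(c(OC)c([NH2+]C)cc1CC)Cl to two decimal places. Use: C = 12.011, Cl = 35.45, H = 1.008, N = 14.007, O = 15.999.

200.69

Molecular formula: C10H15ClNO+.
M = 10×12.011 + 1×35.45 + 15×1.008 + 1×14.007 + 1×15.999 = 200.69 g/mol.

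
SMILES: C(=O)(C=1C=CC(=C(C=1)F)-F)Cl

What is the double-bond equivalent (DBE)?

Molecular formula from the SMILES: C7H3ClF2O.
DoU = (2C + 2 + N − H − X)/2 = (2·7 + 2 + 0 − 3 − 3)/2 = 10/2 = 5.
(Structurally: 1 ring(s) + 4 π bond(s) = 5.)

5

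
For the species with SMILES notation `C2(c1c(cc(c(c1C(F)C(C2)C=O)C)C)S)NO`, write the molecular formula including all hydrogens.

C13H16FNO2S

Heavy atoms from the SMILES: 13 C, 1 F, 1 N, 2 O, 1 S.
Implicit hydrogens by atom environment:
  5 × C (aromatic): no H
  4 × C: 1 H each → 4
  2 × C: 3 H each → 6
  1 × C: 2 H
  1 × C (aromatic): 1 H
  1 × F: no H
  1 × N: 1 H
  1 × O: 1 H
  1 × O: no H
  1 × S: 1 H
  Total hydrogens = 16.
Molecular formula: C13H16FNO2S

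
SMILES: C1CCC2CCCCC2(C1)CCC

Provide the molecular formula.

C13H24

Heavy atoms from the SMILES: 13 C.
Implicit hydrogens by atom environment:
  10 × C: 2 H each → 20
  1 × C: 3 H
  1 × C: 1 H
  1 × C: no H
  Total hydrogens = 24.
Molecular formula: C13H24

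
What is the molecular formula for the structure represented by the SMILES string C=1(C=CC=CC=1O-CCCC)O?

Heavy atoms from the SMILES: 10 C, 2 O.
Implicit hydrogens by atom environment:
  4 × C (aromatic): 1 H each → 4
  3 × C: 2 H each → 6
  2 × C (aromatic): no H
  1 × C: 3 H
  1 × O: 1 H
  1 × O: no H
  Total hydrogens = 14.
Molecular formula: C10H14O2

C10H14O2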